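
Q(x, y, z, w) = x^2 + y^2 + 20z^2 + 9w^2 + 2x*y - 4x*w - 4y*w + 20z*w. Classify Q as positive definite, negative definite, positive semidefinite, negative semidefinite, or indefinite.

positive semidefinite

The symmetric matrix is A = [[1, 1, 0, -2], [1, 1, 0, -2], [0, 0, 20, 10], [-2, -2, 10, 9]].
Applying the same elementary operations to the rows and columns of A produces a congruent diagonal matrix with entries 1, 0, 20, 0.
That gives 2 positive, 2 zero pivots.
Hence Q is positive semidefinite.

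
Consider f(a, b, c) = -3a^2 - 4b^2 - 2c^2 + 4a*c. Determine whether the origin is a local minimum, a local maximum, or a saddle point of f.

The Hessian at the origin is H = [[-6, 0, 4], [0, -8, 0], [4, 0, -4]].
Row-reducing H symmetrically gives the diagonal entries -6, -8, -4/3.
Counting signs: 3 negative.
H is negative definite, so the origin is a strict local maximum.

local maximum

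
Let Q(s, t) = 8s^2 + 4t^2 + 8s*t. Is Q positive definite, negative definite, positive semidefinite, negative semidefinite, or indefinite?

The symmetric matrix is A = [[8, 4], [4, 4]].
Symmetric row and column elimination reduces A to a congruent diagonal form with pivots 8, 2.
Counting signs: 2 positive.
Hence Q is positive definite.

positive definite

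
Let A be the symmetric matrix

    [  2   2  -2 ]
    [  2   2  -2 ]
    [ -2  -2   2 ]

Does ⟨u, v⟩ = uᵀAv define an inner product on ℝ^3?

no

Applying the same elementary operations to the rows and columns of A produces a congruent diagonal matrix with entries 2, 0, 0.
Counting signs: 1 positive, 2 zero.
Hence Q is positive semidefinite.
⟨·,·⟩ is an inner product exactly when A is positive definite.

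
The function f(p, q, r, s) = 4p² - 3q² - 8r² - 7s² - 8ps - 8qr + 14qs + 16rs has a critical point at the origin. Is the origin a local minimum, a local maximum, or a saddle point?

saddle point

The Hessian at the origin is H = [[8, 0, 0, -8], [0, -6, -8, 14], [0, -8, -16, 16], [-8, 14, 16, -14]].
Congruent diagonalization of H (simultaneous row and column reduction) yields pivots 8, -6, -16/3, 12.
That gives 2 positive, 2 negative pivots.
H is indefinite, so the origin is a saddle point.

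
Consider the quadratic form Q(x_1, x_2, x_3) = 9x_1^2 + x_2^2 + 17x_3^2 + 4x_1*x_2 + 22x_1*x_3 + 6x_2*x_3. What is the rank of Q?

The symmetric matrix is A = [[9, 2, 11], [2, 1, 3], [11, 3, 17]].
An LDLᵀ factorisation of A has diagonal entries 9, 5/9, 3.
That gives 3 positive pivots.
The rank is the number of nonzero pivots: 3.

3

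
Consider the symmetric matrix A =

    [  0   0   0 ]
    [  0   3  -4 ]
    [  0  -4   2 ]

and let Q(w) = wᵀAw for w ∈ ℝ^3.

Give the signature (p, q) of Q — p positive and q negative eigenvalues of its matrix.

Applying the same elementary operations to the rows and columns of A produces a congruent diagonal matrix with entries 0, 3, -10/3.
That gives 1 positive, 1 negative, 1 zero pivots.

(1, 1)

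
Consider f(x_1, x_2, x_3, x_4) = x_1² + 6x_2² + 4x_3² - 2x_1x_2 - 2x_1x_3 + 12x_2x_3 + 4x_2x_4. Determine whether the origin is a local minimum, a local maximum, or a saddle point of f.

saddle point

The Hessian at the origin is H = [[2, -2, -2, 0], [-2, 12, 12, 4], [-2, 12, 8, 0], [0, 4, 0, 0]].
Symmetric row and column elimination reduces H to a congruent diagonal form with pivots 2, 10, -4, 12/5.
Counting signs: 3 positive, 1 negative.
H is indefinite, so the origin is a saddle point.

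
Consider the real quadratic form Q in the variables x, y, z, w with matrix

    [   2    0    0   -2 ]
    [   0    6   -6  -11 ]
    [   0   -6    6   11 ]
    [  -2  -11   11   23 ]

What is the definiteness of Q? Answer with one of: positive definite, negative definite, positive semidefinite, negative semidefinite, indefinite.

Row-reducing A symmetrically gives the diagonal entries 2, 6, 0, 5/6.
Counting signs: 3 positive, 1 zero.
Hence Q is positive semidefinite.

positive semidefinite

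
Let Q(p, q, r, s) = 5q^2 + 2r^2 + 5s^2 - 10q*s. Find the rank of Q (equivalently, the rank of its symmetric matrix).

Write A = [[0, 0, 0, 0], [0, 5, 0, -5], [0, 0, 2, 0], [0, -5, 0, 5]].
Row-reducing A symmetrically gives the diagonal entries 0, 5, 2, 0.
That gives 2 positive, 2 zero pivots.
The rank is the number of nonzero pivots: 2.

2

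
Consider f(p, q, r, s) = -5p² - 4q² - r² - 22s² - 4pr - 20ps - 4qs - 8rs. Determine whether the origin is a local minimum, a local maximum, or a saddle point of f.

The Hessian at the origin is H = [[-10, 0, -4, -20], [0, -8, 0, -4], [-4, 0, -2, -8], [-20, -4, -8, -44]].
An LDLᵀ factorisation of H has diagonal entries -10, -8, -2/5, -2.
Counting signs: 4 negative.
H is negative definite, so the origin is a strict local maximum.

local maximum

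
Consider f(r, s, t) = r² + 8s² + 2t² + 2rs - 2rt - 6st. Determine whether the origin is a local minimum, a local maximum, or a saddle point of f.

local minimum

The Hessian at the origin is H = [[2, 2, -2], [2, 16, -6], [-2, -6, 4]].
Row-reducing H symmetrically gives the diagonal entries 2, 14, 6/7.
That gives 3 positive pivots.
H is positive definite, so the origin is a strict local minimum.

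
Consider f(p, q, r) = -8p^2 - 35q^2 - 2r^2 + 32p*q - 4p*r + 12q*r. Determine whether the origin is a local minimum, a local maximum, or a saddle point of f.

The Hessian at the origin is H = [[-16, 32, -4], [32, -70, 12], [-4, 12, -4]].
Applying the same elementary operations to the rows and columns of H produces a congruent diagonal matrix with entries -16, -6, -1/3.
Counting signs: 3 negative.
H is negative definite, so the origin is a strict local maximum.

local maximum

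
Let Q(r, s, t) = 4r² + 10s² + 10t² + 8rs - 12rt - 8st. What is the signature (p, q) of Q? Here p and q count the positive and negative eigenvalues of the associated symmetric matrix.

(3, 0)

The symmetric matrix is A = [[4, 4, -6], [4, 10, -4], [-6, -4, 10]].
Symmetric row and column elimination reduces A to a congruent diagonal form with pivots 4, 6, 1/3.
So there are 3 positive pivots.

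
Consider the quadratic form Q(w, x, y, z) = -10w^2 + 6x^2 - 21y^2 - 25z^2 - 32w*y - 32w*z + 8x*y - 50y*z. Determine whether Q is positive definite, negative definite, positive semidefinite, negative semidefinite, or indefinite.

indefinite

Write A = [[-10, 0, -16, -16], [0, 6, 4, 0], [-16, 4, -21, -25], [-16, 0, -25, -25]].
Row-reducing A symmetrically gives the diagonal entries -10, 6, 29/15, 12/29.
Counting signs: 3 positive, 1 negative.
Hence Q is indefinite.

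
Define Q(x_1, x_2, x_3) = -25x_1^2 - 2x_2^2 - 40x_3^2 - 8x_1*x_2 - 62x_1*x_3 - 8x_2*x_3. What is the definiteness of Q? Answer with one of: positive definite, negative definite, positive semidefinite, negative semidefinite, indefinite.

The symmetric matrix of Q is A = [[-25, -4, -31], [-4, -2, -4], [-31, -4, -40]].
Leading principal minors: Δ_1 = -25, Δ_2 = 34, Δ_3 = -30.
The signs alternate starting with Δ_1 < 0, so by Sylvester's criterion Q is negative definite.

negative definite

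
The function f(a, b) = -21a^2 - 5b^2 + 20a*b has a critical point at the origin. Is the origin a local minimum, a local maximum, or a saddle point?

local maximum

The Hessian at the origin is H = [[-42, 20], [20, -10]].
det H = -42·-10 − (20)² = 20 > 0 and H[1,1] = -42 < 0, so H is negative definite.
Therefore the origin is a local maximum.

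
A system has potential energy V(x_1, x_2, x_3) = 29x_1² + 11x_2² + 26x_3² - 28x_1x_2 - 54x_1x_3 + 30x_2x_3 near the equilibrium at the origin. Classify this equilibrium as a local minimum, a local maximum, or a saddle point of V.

The Hessian at the origin is H = [[58, -28, -54], [-28, 22, 30], [-54, 30, 52]].
Row-reducing H symmetrically gives the diagonal entries 58, 246/29, -4/41.
Counting signs: 2 positive, 1 negative.
H is indefinite, so the origin is a saddle point.

saddle point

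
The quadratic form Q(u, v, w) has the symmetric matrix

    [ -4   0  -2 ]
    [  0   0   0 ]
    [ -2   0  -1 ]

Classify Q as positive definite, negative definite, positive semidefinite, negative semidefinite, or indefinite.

negative semidefinite

Applying the same elementary operations to the rows and columns of A produces a congruent diagonal matrix with entries -4, 0, 0.
Counting signs: 1 negative, 2 zero.
Hence Q is negative semidefinite.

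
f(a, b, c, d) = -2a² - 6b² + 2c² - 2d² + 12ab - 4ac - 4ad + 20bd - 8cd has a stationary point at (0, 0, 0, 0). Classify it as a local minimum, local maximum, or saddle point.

saddle point

The Hessian at the origin is H = [[-4, 12, -4, -4], [12, -12, 0, 20], [-4, 0, 4, -8], [-4, 20, -8, -4]].
Congruent diagonalization of H (simultaneous row and column reduction) yields pivots -4, 24, 2, -8/3.
Counting signs: 2 positive, 2 negative.
H is indefinite, so the origin is a saddle point.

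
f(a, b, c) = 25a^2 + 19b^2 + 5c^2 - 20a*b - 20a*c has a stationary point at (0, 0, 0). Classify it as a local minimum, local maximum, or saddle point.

The Hessian at the origin is H = [[50, -20, -20], [-20, 38, 0], [-20, 0, 10]].
Row-reducing H symmetrically gives the diagonal entries 50, 30, -2/15.
Counting signs: 2 positive, 1 negative.
H is indefinite, so the origin is a saddle point.

saddle point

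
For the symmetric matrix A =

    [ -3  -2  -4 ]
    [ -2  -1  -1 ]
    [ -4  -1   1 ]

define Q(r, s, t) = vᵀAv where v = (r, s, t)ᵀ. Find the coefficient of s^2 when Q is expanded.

The coefficient of s^2 is the diagonal entry A[2,2] = -1.

-1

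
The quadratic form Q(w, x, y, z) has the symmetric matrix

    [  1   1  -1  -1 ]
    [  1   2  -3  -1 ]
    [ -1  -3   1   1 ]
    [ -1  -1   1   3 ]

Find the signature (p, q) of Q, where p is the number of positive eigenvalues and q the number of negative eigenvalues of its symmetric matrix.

Row-reducing A symmetrically gives the diagonal entries 1, 1, -4, 2.
That gives 3 positive, 1 negative pivots.

(3, 1)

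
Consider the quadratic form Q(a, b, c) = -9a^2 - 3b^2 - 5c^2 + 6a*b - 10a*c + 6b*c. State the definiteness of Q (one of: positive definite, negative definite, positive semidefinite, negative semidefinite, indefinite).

The symmetric matrix of Q is A = [[-9, 3, -5], [3, -3, 3], [-5, 3, -5]].
Leading principal minors: Δ_1 = -9, Δ_2 = 18, Δ_3 = -24.
The signs alternate starting with Δ_1 < 0, so by Sylvester's criterion Q is negative definite.

negative definite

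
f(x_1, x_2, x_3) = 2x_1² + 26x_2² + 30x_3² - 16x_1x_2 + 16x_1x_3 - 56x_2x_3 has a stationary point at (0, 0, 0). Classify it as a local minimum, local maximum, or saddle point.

The Hessian at the origin is H = [[4, -16, 16], [-16, 52, -56], [16, -56, 60]].
Row-reducing H symmetrically gives the diagonal entries 4, -12, 4/3.
That gives 2 positive, 1 negative pivots.
H is indefinite, so the origin is a saddle point.

saddle point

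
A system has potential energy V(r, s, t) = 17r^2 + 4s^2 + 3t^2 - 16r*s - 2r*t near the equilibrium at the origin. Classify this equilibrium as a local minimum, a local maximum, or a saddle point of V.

The Hessian at the origin is H = [[34, -16, -2], [-16, 8, 0], [-2, 0, 6]].
Congruent diagonalization of H (simultaneous row and column reduction) yields pivots 34, 8/17, 4.
So there are 3 positive pivots.
H is positive definite, so the origin is a strict local minimum.

local minimum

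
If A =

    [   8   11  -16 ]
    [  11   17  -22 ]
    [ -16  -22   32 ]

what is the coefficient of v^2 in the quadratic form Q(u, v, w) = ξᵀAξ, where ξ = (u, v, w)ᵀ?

The coefficient of v^2 is the diagonal entry A[2,2] = 17.

17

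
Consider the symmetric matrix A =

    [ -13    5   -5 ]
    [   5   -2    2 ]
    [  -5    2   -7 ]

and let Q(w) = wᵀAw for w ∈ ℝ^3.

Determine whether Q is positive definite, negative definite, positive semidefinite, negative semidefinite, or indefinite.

Leading principal minors: Δ_1 = -13, Δ_2 = 1, Δ_3 = -5.
The signs alternate starting with Δ_1 < 0, so by Sylvester's criterion Q is negative definite.

negative definite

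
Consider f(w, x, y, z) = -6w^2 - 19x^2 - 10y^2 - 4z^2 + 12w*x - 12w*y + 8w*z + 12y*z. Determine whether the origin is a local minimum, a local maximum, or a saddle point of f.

The Hessian at the origin is H = [[-12, 12, -12, 8], [12, -38, 0, 0], [-12, 0, -20, 12], [8, 0, 12, -8]].
Row-reducing H symmetrically gives the diagonal entries -12, -26, -32/13, -1/6.
So there are 4 negative pivots.
H is negative definite, so the origin is a strict local maximum.

local maximum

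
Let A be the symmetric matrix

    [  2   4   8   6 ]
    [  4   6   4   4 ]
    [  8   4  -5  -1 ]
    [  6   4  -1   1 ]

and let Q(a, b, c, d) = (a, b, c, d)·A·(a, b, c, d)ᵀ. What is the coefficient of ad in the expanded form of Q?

12

The coefficient of ad is A[1,4] + A[4,1] = 2·6 = 12.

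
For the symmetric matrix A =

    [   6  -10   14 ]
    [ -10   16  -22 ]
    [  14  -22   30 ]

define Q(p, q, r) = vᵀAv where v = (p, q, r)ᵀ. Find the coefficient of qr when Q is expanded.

-44

The coefficient of qr is A[2,3] + A[3,2] = 2·(-22) = -44.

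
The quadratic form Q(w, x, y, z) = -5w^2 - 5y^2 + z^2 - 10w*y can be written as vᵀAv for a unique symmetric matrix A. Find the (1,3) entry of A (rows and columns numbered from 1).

The coefficient of w·y in Q is -10. For a symmetric A this equals A[1,3] + A[3,1] = 2·A[1,3].
So A[1,3] = -10/2 = -5.

-5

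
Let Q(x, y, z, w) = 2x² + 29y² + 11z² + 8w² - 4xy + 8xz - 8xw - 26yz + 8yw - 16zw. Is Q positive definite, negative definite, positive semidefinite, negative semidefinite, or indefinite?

positive semidefinite

The symmetric matrix is A = [[2, -2, 4, -4], [-2, 29, -13, 4], [4, -13, 11, -8], [-4, 4, -8, 8]].
Row-reducing A symmetrically gives the diagonal entries 2, 27, 0, 0.
That gives 2 positive, 2 zero pivots.
Hence Q is positive semidefinite.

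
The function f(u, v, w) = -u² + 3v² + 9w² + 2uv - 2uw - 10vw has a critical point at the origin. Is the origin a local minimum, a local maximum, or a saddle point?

The Hessian at the origin is H = [[-2, 2, -2], [2, 6, -10], [-2, -10, 18]].
Row-reducing H symmetrically gives the diagonal entries -2, 8, 2.
Counting signs: 2 positive, 1 negative.
H is indefinite, so the origin is a saddle point.

saddle point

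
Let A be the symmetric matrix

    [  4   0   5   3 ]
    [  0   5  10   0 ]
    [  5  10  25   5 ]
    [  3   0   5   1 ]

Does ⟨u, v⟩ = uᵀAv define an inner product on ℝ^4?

no

Symmetric row and column elimination reduces A to a congruent diagonal form with pivots 4, 5, -5/4, 0.
Counting signs: 2 positive, 1 negative, 1 zero.
Hence Q is indefinite.
⟨·,·⟩ is an inner product exactly when A is positive definite.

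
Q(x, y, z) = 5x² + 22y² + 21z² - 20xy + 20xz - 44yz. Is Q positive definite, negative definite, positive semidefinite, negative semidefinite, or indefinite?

indefinite

The associated matrix is A = [[5, -10, 10], [-10, 22, -22], [10, -22, 21]].
Applying the same elementary operations to the rows and columns of A produces a congruent diagonal matrix with entries 5, 2, -1.
So there are 2 positive, 1 negative pivots.
Hence Q is indefinite.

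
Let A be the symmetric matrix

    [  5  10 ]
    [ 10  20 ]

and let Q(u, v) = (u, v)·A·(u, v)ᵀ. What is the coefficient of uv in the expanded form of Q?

The coefficient of uv is A[1,2] + A[2,1] = 2·10 = 20.

20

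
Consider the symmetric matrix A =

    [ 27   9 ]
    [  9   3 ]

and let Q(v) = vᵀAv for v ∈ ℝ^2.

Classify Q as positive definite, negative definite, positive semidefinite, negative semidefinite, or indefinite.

positive semidefinite

Row-reducing A symmetrically gives the diagonal entries 27, 0.
So there are 1 positive, 1 zero pivots.
Hence Q is positive semidefinite.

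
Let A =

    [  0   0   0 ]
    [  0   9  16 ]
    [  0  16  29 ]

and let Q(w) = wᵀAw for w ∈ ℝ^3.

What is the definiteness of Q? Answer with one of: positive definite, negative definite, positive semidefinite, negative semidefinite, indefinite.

Row-reducing A symmetrically gives the diagonal entries 0, 9, 5/9.
So there are 2 positive, 1 zero pivots.
Hence Q is positive semidefinite.

positive semidefinite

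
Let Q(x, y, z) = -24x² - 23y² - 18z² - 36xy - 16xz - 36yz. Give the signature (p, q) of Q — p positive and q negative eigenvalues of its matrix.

The symmetric matrix is A = [[-24, -18, -8], [-18, -23, -18], [-8, -18, -18]].
An LDLᵀ factorisation of A has diagonal entries -24, -19/2, -10/57.
That gives 3 negative pivots.

(0, 3)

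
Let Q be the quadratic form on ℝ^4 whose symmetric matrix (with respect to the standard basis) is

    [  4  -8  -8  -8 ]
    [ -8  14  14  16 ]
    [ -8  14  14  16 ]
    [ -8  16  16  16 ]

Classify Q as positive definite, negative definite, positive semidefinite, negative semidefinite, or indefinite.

Congruent diagonalization of A (simultaneous row and column reduction) yields pivots 4, -2, 0, 0.
So there are 1 positive, 1 negative, 2 zero pivots.
Hence Q is indefinite.

indefinite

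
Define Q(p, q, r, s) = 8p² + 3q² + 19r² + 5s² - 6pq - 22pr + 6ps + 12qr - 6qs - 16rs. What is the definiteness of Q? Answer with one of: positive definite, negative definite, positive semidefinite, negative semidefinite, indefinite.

The symmetric matrix is A = [[8, -3, -11, 3], [-3, 3, 6, -3], [-11, 6, 19, -8], [3, -3, -8, 5]].
Symmetric row and column elimination reduces A to a congruent diagonal form with pivots 8, 15/8, 2, 0.
That gives 3 positive, 1 zero pivots.
Hence Q is positive semidefinite.

positive semidefinite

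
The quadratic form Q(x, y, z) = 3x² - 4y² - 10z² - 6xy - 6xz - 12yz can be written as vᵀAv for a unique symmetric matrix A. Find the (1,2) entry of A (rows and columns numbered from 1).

-3

The coefficient of x·y in Q is -6. For a symmetric A this equals A[1,2] + A[2,1] = 2·A[1,2].
So A[1,2] = -6/2 = -3.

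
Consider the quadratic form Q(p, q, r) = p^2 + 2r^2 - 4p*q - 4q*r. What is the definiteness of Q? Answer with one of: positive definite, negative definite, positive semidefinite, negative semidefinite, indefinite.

indefinite

The associated matrix is A = [[1, -2, 0], [-2, 0, -2], [0, -2, 2]].
An LDLᵀ factorisation of A has diagonal entries 1, -4, 3.
So there are 2 positive, 1 negative pivots.
Hence Q is indefinite.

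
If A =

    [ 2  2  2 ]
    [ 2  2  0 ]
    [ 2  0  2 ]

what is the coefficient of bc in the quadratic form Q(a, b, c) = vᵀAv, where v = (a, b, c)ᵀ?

0

The coefficient of bc is A[2,3] + A[3,2] = 2·0 = 0.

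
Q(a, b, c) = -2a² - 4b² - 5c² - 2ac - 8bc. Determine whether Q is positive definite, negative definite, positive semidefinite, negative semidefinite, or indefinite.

negative definite

The associated matrix is A = [[-2, 0, -1], [0, -4, -4], [-1, -4, -5]].
An LDLᵀ factorisation of A has diagonal entries -2, -4, -1/2.
That gives 3 negative pivots.
Hence Q is negative definite.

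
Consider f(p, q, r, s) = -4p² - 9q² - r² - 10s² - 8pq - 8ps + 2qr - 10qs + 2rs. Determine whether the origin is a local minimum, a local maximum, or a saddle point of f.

The Hessian at the origin is H = [[-8, -8, 0, -8], [-8, -18, 2, -10], [0, 2, -2, 2], [-8, -10, 2, -20]].
Symmetric row and column elimination reduces H to a congruent diagonal form with pivots -8, -10, -8/5, -10.
So there are 4 negative pivots.
H is negative definite, so the origin is a strict local maximum.

local maximum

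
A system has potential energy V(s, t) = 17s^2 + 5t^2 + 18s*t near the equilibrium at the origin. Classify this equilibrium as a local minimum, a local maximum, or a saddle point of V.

The Hessian at the origin is H = [[34, 18], [18, 10]].
det H = 34·10 − (18)² = 16 > 0 and H[1,1] = 34 > 0, so H is positive definite.
Therefore the origin is a local minimum.

local minimum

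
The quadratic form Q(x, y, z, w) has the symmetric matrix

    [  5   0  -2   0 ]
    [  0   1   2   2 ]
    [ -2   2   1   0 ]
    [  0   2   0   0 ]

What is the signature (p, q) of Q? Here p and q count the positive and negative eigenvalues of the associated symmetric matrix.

(3, 1)

Applying the same elementary operations to the rows and columns of A produces a congruent diagonal matrix with entries 5, 1, -19/5, 4/19.
Counting signs: 3 positive, 1 negative.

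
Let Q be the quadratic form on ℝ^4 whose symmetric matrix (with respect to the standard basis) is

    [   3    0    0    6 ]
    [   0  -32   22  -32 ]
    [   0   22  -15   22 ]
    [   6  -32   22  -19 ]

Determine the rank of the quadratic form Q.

Congruent diagonalization of A (simultaneous row and column reduction) yields pivots 3, -32, 1/8, 1.
Counting signs: 3 positive, 1 negative.
The rank is the number of nonzero pivots: 4.

4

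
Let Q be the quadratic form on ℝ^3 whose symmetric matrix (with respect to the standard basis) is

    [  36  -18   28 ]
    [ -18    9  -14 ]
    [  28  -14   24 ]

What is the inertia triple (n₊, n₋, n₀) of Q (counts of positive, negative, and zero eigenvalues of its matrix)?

(2, 0, 1)

Applying the same elementary operations to the rows and columns of A produces a congruent diagonal matrix with entries 36, 0, 20/9.
That gives 2 positive, 1 zero pivots.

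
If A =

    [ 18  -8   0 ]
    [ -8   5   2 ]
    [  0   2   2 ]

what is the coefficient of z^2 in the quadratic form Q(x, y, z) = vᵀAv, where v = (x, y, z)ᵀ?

2

The coefficient of z^2 is the diagonal entry A[3,3] = 2.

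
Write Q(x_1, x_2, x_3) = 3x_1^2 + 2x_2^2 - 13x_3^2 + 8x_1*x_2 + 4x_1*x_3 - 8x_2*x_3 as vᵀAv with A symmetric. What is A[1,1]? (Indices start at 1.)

The coefficient of x_1^2 in Q is 3, and that is exactly A[1,1].

3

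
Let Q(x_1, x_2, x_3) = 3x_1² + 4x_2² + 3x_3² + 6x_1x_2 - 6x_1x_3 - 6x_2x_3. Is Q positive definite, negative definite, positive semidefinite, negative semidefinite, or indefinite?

positive semidefinite

Write A = [[3, 3, -3], [3, 4, -3], [-3, -3, 3]].
Congruent diagonalization of A (simultaneous row and column reduction) yields pivots 3, 1, 0.
Counting signs: 2 positive, 1 zero.
Hence Q is positive semidefinite.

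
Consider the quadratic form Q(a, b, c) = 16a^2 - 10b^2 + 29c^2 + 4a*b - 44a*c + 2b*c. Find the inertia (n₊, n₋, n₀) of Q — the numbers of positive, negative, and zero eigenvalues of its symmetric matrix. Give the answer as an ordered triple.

The symmetric matrix is A = [[16, 2, -22], [2, -10, 1], [-22, 1, 29]].
An LDLᵀ factorisation of A has diagonal entries 16, -41/4, 5/41.
So there are 2 positive, 1 negative pivots.

(2, 1, 0)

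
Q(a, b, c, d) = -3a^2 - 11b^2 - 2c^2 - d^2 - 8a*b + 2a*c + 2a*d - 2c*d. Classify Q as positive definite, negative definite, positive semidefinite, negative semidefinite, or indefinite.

The symmetric matrix of Q is A = [[-3, -4, 1, 1], [-4, -11, 0, 0], [1, 0, -2, -1], [1, 0, -1, -1]].
Leading principal minors: Δ_1 = -3, Δ_2 = 17, Δ_3 = -23, Δ_4 = 6.
The signs alternate starting with Δ_1 < 0, so by Sylvester's criterion Q is negative definite.

negative definite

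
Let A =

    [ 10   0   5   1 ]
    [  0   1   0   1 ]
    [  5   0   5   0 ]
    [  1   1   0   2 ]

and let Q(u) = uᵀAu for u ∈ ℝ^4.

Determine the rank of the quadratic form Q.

4

Congruent diagonalization of A (simultaneous row and column reduction) yields pivots 10, 1, 5/2, 4/5.
That gives 4 positive pivots.
The rank is the number of nonzero pivots: 4.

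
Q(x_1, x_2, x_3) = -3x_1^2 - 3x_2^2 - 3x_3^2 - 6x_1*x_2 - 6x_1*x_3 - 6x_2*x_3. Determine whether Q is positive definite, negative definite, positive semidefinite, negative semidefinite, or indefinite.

negative semidefinite

The associated matrix is A = [[-3, -3, -3], [-3, -3, -3], [-3, -3, -3]].
Row-reducing A symmetrically gives the diagonal entries -3, 0, 0.
Counting signs: 1 negative, 2 zero.
Hence Q is negative semidefinite.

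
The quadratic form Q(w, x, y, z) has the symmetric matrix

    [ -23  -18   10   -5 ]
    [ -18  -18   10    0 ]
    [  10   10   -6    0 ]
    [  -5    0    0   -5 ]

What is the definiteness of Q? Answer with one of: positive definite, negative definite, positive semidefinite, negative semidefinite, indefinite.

Congruent diagonalization of A (simultaneous row and column reduction) yields pivots -23, -90/23, -4/9, 0.
Counting signs: 3 negative, 1 zero.
Hence Q is negative semidefinite.

negative semidefinite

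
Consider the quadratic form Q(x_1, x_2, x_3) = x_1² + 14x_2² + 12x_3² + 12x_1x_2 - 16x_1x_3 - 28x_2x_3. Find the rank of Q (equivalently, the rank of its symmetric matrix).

3

Write A = [[1, 6, -8], [6, 14, -14], [-8, -14, 12]].
Congruent diagonalization of A (simultaneous row and column reduction) yields pivots 1, -22, 6/11.
So there are 2 positive, 1 negative pivots.
The rank is the number of nonzero pivots: 3.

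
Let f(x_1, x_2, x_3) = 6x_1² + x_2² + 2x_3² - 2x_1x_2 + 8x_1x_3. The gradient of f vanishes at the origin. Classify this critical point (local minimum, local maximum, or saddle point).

saddle point

The Hessian at the origin is H = [[12, -2, 8], [-2, 2, 0], [8, 0, 4]].
An LDLᵀ factorisation of H has diagonal entries 12, 5/3, -12/5.
So there are 2 positive, 1 negative pivots.
H is indefinite, so the origin is a saddle point.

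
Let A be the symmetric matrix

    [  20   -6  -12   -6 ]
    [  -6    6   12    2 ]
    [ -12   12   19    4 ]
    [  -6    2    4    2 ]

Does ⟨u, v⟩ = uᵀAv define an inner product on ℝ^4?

no

An LDLᵀ factorisation of A has diagonal entries 20, 21/5, -5, 4/21.
That gives 3 positive, 1 negative pivots.
Hence Q is indefinite.
⟨·,·⟩ is an inner product exactly when A is positive definite.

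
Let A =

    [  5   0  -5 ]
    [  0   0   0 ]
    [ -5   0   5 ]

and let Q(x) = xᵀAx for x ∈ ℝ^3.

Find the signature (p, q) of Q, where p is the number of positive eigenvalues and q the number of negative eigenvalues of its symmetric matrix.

(1, 0)

Applying the same elementary operations to the rows and columns of A produces a congruent diagonal matrix with entries 5, 0, 0.
That gives 1 positive, 2 zero pivots.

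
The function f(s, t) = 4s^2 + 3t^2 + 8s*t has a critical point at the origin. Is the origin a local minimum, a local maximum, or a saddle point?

The Hessian at the origin is H = [[8, 8], [8, 6]].
det H = 8·6 − (8)² = -16 < 0, so H is indefinite.
Therefore the origin is a saddle point.

saddle point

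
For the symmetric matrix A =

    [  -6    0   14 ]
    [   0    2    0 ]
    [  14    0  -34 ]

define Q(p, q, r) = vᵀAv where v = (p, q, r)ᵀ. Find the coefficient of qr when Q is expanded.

The coefficient of qr is A[2,3] + A[3,2] = 2·0 = 0.

0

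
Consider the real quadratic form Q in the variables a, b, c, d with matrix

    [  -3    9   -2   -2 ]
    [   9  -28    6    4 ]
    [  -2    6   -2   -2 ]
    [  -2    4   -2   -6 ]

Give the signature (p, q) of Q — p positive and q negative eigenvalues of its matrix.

(0, 3)

Symmetric row and column elimination reduces A to a congruent diagonal form with pivots -3, -1, -2/3, 0.
That gives 3 negative, 1 zero pivots.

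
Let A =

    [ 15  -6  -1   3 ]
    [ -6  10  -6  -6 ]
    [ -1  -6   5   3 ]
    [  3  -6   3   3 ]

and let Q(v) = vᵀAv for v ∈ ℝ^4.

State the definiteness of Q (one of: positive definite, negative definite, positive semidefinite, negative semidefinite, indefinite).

Symmetric row and column elimination reduces A to a congruent diagonal form with pivots 15, 38/5, -26/57, 12/13.
Counting signs: 3 positive, 1 negative.
Hence Q is indefinite.

indefinite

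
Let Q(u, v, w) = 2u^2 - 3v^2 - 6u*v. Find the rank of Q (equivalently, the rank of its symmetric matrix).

2

The symmetric matrix is A = [[2, -3, 0], [-3, -3, 0], [0, 0, 0]].
Symmetric row and column elimination reduces A to a congruent diagonal form with pivots 2, -15/2, 0.
Counting signs: 1 positive, 1 negative, 1 zero.
The rank is the number of nonzero pivots: 2.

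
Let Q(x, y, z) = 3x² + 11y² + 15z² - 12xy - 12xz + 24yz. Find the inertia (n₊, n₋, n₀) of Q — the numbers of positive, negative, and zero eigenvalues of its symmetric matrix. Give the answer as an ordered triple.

The associated matrix is A = [[3, -6, -6], [-6, 11, 12], [-6, 12, 15]].
Symmetric row and column elimination reduces A to a congruent diagonal form with pivots 3, -1, 3.
That gives 2 positive, 1 negative pivots.

(2, 1, 0)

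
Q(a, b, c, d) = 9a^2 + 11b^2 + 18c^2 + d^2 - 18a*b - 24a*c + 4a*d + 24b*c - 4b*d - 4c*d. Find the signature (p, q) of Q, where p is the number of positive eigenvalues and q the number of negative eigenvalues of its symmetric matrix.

(4, 0)

The symmetric matrix is A = [[9, -9, -12, 2], [-9, 11, 12, -2], [-12, 12, 18, -2], [2, -2, -2, 1]].
Row-reducing A symmetrically gives the diagonal entries 9, 2, 2, 1/3.
Counting signs: 4 positive.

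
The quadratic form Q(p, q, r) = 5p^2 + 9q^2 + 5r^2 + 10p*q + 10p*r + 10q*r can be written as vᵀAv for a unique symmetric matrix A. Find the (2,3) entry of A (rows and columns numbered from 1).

The coefficient of q·r in Q is 10. For a symmetric A this equals A[2,3] + A[3,2] = 2·A[2,3].
So A[2,3] = 10/2 = 5.

5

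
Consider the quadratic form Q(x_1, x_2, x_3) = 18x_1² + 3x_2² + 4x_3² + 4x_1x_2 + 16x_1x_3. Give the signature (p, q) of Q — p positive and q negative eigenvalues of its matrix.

(3, 0)

The associated matrix is A = [[18, 2, 8], [2, 3, 0], [8, 0, 4]].
Symmetric row and column elimination reduces A to a congruent diagonal form with pivots 18, 25/9, 4/25.
Counting signs: 3 positive.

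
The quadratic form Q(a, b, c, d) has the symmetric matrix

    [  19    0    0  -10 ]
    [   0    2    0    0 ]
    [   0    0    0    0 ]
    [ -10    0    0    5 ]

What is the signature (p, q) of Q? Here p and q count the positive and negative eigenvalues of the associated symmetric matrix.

(2, 1)

Row-reducing A symmetrically gives the diagonal entries 19, 2, 0, -5/19.
That gives 2 positive, 1 negative, 1 zero pivots.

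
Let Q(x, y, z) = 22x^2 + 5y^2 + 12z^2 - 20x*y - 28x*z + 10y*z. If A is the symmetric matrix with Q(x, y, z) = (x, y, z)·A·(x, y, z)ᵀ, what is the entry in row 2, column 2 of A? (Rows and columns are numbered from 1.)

5

The coefficient of y^2 in Q is 5, and that is exactly A[2,2].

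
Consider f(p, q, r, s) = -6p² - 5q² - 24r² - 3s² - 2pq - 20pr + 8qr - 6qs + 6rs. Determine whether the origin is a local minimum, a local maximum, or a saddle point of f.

The Hessian at the origin is H = [[-12, -2, -20, 0], [-2, -10, 8, -6], [-20, 8, -48, 6], [0, -6, 6, -6]].
An LDLᵀ factorisation of H has diagonal entries -12, -29/3, -40/29, -3/2.
So there are 4 negative pivots.
H is negative definite, so the origin is a strict local maximum.

local maximum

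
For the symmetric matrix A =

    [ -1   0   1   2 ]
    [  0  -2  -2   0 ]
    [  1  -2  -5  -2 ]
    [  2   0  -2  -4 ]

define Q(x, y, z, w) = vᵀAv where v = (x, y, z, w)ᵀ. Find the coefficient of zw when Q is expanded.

-4

The coefficient of zw is A[3,4] + A[4,3] = 2·(-2) = -4.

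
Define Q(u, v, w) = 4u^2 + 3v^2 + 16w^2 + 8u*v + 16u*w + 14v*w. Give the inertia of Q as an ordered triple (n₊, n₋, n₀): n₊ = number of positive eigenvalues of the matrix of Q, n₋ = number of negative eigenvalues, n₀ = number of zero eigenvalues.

(2, 1, 0)

The associated matrix is A = [[4, 4, 8], [4, 3, 7], [8, 7, 16]].
An LDLᵀ factorisation of A has diagonal entries 4, -1, 1.
Counting signs: 2 positive, 1 negative.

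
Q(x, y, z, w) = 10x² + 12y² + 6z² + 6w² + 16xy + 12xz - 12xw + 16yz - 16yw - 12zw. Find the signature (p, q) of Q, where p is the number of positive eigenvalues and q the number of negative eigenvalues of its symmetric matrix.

(3, 0)

Write A = [[10, 8, 6, -6], [8, 12, 8, -8], [6, 8, 6, -6], [-6, -8, -6, 6]].
Applying the same elementary operations to the rows and columns of A produces a congruent diagonal matrix with entries 10, 28/5, 4/7, 0.
So there are 3 positive, 1 zero pivots.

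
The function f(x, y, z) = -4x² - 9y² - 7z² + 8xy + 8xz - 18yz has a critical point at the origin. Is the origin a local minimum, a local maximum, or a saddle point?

The Hessian at the origin is H = [[-8, 8, 8], [8, -18, -18], [8, -18, -14]].
Congruent diagonalization of H (simultaneous row and column reduction) yields pivots -8, -10, 4.
So there are 1 positive, 2 negative pivots.
H is indefinite, so the origin is a saddle point.

saddle point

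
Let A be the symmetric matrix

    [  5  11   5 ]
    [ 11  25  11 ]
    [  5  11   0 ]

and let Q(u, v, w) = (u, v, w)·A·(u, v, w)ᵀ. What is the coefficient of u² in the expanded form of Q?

The coefficient of u² is the diagonal entry A[1,1] = 5.

5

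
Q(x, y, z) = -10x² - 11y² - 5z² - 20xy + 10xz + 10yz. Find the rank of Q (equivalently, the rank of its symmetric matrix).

3

Write A = [[-10, -10, 5], [-10, -11, 5], [5, 5, -5]].
Congruent diagonalization of A (simultaneous row and column reduction) yields pivots -10, -1, -5/2.
So there are 3 negative pivots.
The rank is the number of nonzero pivots: 3.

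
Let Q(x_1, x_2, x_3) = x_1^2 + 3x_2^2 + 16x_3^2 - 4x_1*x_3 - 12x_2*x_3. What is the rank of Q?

The symmetric matrix is A = [[1, 0, -2], [0, 3, -6], [-2, -6, 16]].
Applying the same elementary operations to the rows and columns of A produces a congruent diagonal matrix with entries 1, 3, 0.
So there are 2 positive, 1 zero pivots.
The rank is the number of nonzero pivots: 2.

2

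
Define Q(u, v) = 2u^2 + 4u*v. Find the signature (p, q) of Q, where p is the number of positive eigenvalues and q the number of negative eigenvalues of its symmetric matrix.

Write A = [[2, 2], [2, 0]].
Applying the same elementary operations to the rows and columns of A produces a congruent diagonal matrix with entries 2, -2.
Counting signs: 1 positive, 1 negative.

(1, 1)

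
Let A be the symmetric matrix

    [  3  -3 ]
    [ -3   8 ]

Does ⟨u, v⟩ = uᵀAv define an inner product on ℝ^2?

yes

Symmetric row and column elimination reduces A to a congruent diagonal form with pivots 3, 5.
That gives 2 positive pivots.
Hence Q is positive definite.
⟨·,·⟩ is an inner product exactly when A is positive definite.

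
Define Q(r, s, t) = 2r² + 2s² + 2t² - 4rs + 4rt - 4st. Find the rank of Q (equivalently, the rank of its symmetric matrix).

The associated matrix is A = [[2, -2, 2], [-2, 2, -2], [2, -2, 2]].
Congruent diagonalization of A (simultaneous row and column reduction) yields pivots 2, 0, 0.
Counting signs: 1 positive, 2 zero.
The rank is the number of nonzero pivots: 1.

1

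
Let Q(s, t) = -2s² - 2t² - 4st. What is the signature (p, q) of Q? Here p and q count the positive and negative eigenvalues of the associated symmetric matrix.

The associated matrix is A = [[-2, -2], [-2, -2]].
Applying the same elementary operations to the rows and columns of A produces a congruent diagonal matrix with entries -2, 0.
That gives 1 negative, 1 zero pivots.

(0, 1)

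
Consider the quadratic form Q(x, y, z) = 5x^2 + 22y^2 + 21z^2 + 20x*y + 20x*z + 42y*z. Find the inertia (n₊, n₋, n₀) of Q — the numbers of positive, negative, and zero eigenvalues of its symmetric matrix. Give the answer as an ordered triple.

(3, 0, 0)

Write A = [[5, 10, 10], [10, 22, 21], [10, 21, 21]].
Applying the same elementary operations to the rows and columns of A produces a congruent diagonal matrix with entries 5, 2, 1/2.
So there are 3 positive pivots.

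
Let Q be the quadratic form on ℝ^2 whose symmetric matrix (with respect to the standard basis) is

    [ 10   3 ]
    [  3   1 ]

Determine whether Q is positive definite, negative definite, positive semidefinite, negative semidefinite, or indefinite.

For the 2×2 matrix [[10, 3], [3, 1]]: det = 10·1 − (3)² = 1, trace = 11.
det > 0 so both eigenvalues share the sign of the trace; trace = 11 > 0 ⇒ both positive.

positive definite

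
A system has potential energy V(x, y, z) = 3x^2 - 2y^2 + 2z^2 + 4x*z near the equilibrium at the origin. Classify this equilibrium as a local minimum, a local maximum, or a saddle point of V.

saddle point

The Hessian at the origin is H = [[6, 0, 4], [0, -4, 0], [4, 0, 4]].
Congruent diagonalization of H (simultaneous row and column reduction) yields pivots 6, -4, 4/3.
Counting signs: 2 positive, 1 negative.
H is indefinite, so the origin is a saddle point.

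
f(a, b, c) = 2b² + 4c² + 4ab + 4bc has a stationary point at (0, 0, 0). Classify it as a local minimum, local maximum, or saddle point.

saddle point

The Hessian at the origin is H = [[0, 4, 0], [4, 4, 4], [0, 4, 8]].
H is indefinite, so the origin is a saddle point.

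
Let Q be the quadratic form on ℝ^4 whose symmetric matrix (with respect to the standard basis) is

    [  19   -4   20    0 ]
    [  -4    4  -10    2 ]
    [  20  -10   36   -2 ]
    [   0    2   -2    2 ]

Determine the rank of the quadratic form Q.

4

Applying the same elementary operations to the rows and columns of A produces a congruent diagonal matrix with entries 19, 60/19, 13/3, 6/65.
Counting signs: 4 positive.
The rank is the number of nonzero pivots: 4.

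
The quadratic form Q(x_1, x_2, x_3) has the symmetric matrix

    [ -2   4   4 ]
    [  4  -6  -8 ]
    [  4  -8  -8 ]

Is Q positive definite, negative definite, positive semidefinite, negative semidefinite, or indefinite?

indefinite

Symmetric row and column elimination reduces A to a congruent diagonal form with pivots -2, 2, 0.
That gives 1 positive, 1 negative, 1 zero pivots.
Hence Q is indefinite.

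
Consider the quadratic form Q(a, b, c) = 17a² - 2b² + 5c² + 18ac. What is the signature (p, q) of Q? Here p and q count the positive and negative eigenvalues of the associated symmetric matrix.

(2, 1)

The symmetric matrix is A = [[17, 0, 9], [0, -2, 0], [9, 0, 5]].
Congruent diagonalization of A (simultaneous row and column reduction) yields pivots 17, -2, 4/17.
Counting signs: 2 positive, 1 negative.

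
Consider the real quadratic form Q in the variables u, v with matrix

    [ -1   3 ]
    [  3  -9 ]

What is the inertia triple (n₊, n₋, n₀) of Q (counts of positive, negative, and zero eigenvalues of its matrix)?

Applying the same elementary operations to the rows and columns of A produces a congruent diagonal matrix with entries -1, 0.
That gives 1 negative, 1 zero pivots.

(0, 1, 1)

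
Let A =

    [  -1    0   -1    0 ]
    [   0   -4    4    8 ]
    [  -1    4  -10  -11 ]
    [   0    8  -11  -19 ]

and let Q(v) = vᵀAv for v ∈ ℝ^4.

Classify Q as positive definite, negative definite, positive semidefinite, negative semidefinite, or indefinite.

Row-reducing A symmetrically gives the diagonal entries -1, -4, -5, -6/5.
That gives 4 negative pivots.
Hence Q is negative definite.

negative definite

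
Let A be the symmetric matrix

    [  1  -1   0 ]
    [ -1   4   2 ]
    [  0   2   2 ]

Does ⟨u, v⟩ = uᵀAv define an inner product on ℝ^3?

Leading principal minors: Δ_1 = 1, Δ_2 = 3, Δ_3 = 2.
All leading principal minors are positive, so by Sylvester's criterion Q is positive definite.
⟨·,·⟩ is an inner product exactly when A is positive definite.

yes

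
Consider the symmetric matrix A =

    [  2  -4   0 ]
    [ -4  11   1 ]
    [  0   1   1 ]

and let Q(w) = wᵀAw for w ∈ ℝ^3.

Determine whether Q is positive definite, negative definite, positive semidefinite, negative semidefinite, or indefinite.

positive definite

Symmetric row and column elimination reduces A to a congruent diagonal form with pivots 2, 3, 2/3.
Counting signs: 3 positive.
Hence Q is positive definite.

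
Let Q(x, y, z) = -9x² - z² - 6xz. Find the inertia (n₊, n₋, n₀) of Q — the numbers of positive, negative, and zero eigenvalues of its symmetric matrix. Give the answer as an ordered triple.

(0, 1, 2)

The associated matrix is A = [[-9, 0, -3], [0, 0, 0], [-3, 0, -1]].
Congruent diagonalization of A (simultaneous row and column reduction) yields pivots -9, 0, 0.
So there are 1 negative, 2 zero pivots.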